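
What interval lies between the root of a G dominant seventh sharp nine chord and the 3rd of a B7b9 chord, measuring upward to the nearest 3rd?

augmented 5th

G dominant seventh sharp nine has G as its root, and B7b9 has D# as its 3rd.
From G to D#: 8 semitones over a fifth = augmented.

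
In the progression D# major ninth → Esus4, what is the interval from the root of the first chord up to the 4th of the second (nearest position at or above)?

diminished fifth

The root of D# major ninth is D#; the 4th of Esus4 is A.
From D# to A: 6 semitones over a fifth = diminished.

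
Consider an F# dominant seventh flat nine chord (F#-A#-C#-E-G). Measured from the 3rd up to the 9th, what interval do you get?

That puts A# below G.
7 letter names make it a seventh; at 9 semitones (a whole step narrower than major) the quality is diminished.

diminished 7th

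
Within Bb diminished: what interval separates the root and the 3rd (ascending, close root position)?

minor third

Bb° is spelled Bb-Db-Fb.
Root = Bb; 3rd = Db.
Bb up to Db is 3 semitones, a half step narrower than a major third, so the interval is minor.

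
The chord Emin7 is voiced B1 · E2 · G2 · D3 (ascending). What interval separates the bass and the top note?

minor tenth

The outer voices are B1 and D3.
10 letter names make it a tenth; at 15 semitones (a half step narrower than major) the quality is minor.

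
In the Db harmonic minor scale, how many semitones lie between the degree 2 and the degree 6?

6

The scale is Db Eb Fb Gb Ab Bbb C.
Eb up to Bbb is a diminished fifth — 6 semitones.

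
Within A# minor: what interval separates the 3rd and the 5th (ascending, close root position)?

A# minor is spelled A#-C#-E#.
The 3rd is C# and the 5th is E#.
From C# to E# is 4 semitones, exactly the major third.

M3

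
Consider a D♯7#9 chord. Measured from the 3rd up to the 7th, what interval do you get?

The chord tones of D♯7#9 (D♯ dominant seventh sharp nine) are D♯–F𝄪–A♯–C♯–E𝄪.
So we need the interval from F𝄪 up to C♯.
F𝄪 up to C♯ is 6 semitones, a half step narrower than a perfect fifth, so the interval is diminished.
That tritone between 3rd and 7th is what gives the dominant seventh its pull toward resolution.

diminished fifth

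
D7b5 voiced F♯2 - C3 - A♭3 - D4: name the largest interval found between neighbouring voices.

Adjacent intervals: F♯2→C3 = diminished fifth; C3→A♭3 = minor sixth; A♭3→D4 = augmented fourth.
The largest is C3 to A♭3, a minor sixth (8 semitones).

minor 6th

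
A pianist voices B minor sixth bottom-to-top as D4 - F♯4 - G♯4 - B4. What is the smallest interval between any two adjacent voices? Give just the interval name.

major second

Adjacent intervals: D4→F♯4 = major third; F♯4→G♯4 = major second; G♯4→B4 = minor third.
The smallest is F♯4 to G♯4, a major second (2 semitones).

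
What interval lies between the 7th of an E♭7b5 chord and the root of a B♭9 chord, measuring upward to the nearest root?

The 7th of E♭7b5 is D♭; the root of B♭9 is B♭.
Counting 6 letters and 9 half steps from D♭ gives a major sixth.

major sixth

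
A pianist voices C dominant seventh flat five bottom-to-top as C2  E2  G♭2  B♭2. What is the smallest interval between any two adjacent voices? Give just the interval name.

Adjacent intervals: C2→E2 = major third; E2→G♭2 = diminished third; G♭2→B♭2 = major third.
The smallest is E2 to G♭2, a diminished third (2 semitones).

d3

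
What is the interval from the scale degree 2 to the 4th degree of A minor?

minor third

The scale runs A B C D E F G.
Scale degree 2 = B; 4th degree = D.
From B to D: 3 semitones over a third = minor.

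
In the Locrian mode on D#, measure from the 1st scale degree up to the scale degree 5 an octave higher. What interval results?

The scale runs D# E F# G# A B C#.
The 1st scale degree is D# and the degree 5 (up an octave) is A.
D# up to A is 18 semitones, a half step narrower than a perfect twelfth, so the interval is diminished.

diminished twelfth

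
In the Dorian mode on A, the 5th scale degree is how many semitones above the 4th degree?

The scale is A B C D E F# G.
D up to E is a major second — 2 semitones.

2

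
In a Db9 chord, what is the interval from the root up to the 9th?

major 9th

Spelling the chord: Db F Ab Cb Eb.
The root is Db and the 9th is Eb.
Db up to Eb spans 9 letter names and 14 semitones — a major ninth.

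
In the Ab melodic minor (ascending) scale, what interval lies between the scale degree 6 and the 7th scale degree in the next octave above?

major 9th

Ab melodic minor: Ab Bb Cb Db Eb F G.
That puts F below G.
F up to G spans 9 letter names and 14 semitones — a major ninth.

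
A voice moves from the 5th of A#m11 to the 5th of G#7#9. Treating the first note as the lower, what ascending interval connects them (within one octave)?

The 5th of A#m11 is E#; the 5th of G#7#9 is D#.
7 letter names make it a seventh; at 10 semitones (a half step narrower than major) the quality is minor.

minor seventh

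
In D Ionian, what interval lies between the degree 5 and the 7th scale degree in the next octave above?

major tenth

D major: D E F# G A B C#.
That puts A below C#.
Counting 10 letters and 16 half steps from A gives a major tenth.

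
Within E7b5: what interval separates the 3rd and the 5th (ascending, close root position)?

diminished third

The chord tones of E7b5 (E dominant seventh flat five) are E–G#–Bb–D.
3rd = G#; 5th = Bb.
From G# to Bb: 2 semitones over a third = diminished.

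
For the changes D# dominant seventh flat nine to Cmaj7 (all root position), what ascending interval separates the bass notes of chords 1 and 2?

diminished seventh

The roots are D# and C.
D# up to C is 9 semitones, a whole step narrower than a major seventh, so the interval is diminished.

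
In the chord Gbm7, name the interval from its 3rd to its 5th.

M3

The chord tones of Gb-7 are Gb Bbb Db Fb.
So we need the interval from Bbb up to Db.
From Bbb to Db is 4 semitones, exactly the major third.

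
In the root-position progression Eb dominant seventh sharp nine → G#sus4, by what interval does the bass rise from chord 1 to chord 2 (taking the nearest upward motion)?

augmented third

The roots are Eb and G#.
From Eb to G#: 5 semitones over a third = augmented.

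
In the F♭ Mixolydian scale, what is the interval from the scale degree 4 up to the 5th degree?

F♭ mixolydian: F♭ G♭ A♭ B𝄫 C♭ D♭ E𝄫.
Scale degree 4 = B𝄫; degree 5 = C♭.
B𝄫 up to C♭ spans 2 letter names and 2 semitones — a major second.

major second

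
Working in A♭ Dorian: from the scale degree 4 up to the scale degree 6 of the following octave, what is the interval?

The scale runs A♭ B♭ C♭ D♭ E♭ F G♭.
So we need the interval from D♭ up to F.
Counting 10 letters and 16 half steps from D♭ gives a major tenth.

M10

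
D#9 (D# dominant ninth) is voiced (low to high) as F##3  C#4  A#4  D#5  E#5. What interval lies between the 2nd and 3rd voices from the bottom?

Those voices are C#4 and A#4.
C# up to A# spans 6 letter names and 9 semitones — a major sixth.

major 6th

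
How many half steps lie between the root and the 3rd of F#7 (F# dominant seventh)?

Spelling the chord: F#, A#, C#, E.
F# to A# is a major third: 4 semitones.

4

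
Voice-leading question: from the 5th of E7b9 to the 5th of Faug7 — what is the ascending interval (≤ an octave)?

The 5th of E7b9 is B; the 5th of Faug7 is C#.
From B to C# is 2 semitones, exactly the major second.

M2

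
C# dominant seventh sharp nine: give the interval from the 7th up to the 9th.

augmented third

Spelling the chord: C#, E#, G#, B, D##.
So we need the interval from B up to D##.
From B to D##: 5 semitones over a third = augmented.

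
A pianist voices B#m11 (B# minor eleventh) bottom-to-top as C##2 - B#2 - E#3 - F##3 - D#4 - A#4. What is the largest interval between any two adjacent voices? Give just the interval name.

Adjacent intervals: C##2→B#2 = minor seventh; B#2→E#3 = perfect fourth; E#3→F##3 = major second; F##3→D#4 = minor sixth; D#4→A#4 = perfect fifth.
The largest is C##2 to B#2, a minor seventh (10 semitones).

minor seventh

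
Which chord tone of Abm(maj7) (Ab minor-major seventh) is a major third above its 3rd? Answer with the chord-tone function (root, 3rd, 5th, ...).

5th

Spelling the chord: Ab–Cb–Eb–G.
The 3rd is Cb. A major third above Cb is Eb.
Eb is the chord's 5th.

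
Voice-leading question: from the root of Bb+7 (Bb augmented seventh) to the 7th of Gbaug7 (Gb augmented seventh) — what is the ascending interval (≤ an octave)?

d5

The root of Bb+7 (Bb augmented seventh) is Bb; the 7th of Gbaug7 (Gb augmented seventh) is Fb.
Bb up to Fb is 6 semitones, a half step narrower than a perfect fifth, so the interval is diminished.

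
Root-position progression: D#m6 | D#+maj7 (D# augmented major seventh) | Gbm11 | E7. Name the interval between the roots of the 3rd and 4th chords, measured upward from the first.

augmented sixth

The roots are Gb and E.
6 letter names make it a sixth; at 10 semitones (a half step wider than major) the quality is augmented.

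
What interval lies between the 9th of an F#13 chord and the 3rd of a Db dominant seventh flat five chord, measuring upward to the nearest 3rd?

diminished seventh

F#13 has G# as its 9th, and Db dominant seventh flat five has F as its 3rd.
G# up to F is 9 semitones, a whole step narrower than a major seventh, so the interval is diminished.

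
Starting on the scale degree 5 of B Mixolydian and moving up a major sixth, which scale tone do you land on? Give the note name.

D#

The scale is B C♯ D♯ E F♯ G♯ A.
The scale degree 5 is F♯; a major sixth above that is D♯ — scale degree 3.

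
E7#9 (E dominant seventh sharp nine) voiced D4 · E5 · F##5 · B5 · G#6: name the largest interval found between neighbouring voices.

major 9th

Adjacent intervals: D4→E5 = major ninth; E5→F##5 = augmented second; F##5→B5 = diminished fourth; B5→G#6 = major sixth.
The largest is D4 to E5, a major ninth (14 semitones).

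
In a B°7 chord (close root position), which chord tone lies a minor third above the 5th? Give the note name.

Ab

The chord tones of B°7 are B–D–F–A♭.
The 5th is F. A minor third above F is A♭.
A♭ is the chord's 7th.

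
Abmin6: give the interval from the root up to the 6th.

major sixth

Abmin6 is spelled Ab–Cb–Eb–F.
So we need the interval from Ab up to F.
Counting 6 letters and 9 half steps from Ab gives a major sixth.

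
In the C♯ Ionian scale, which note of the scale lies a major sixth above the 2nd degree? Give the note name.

The scale is C♯ D♯ E♯ F♯ G♯ A♯ B♯.
The 2nd degree is D♯; a major sixth above that is B♯ — scale degree 7.

B#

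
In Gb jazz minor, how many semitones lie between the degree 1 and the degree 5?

The scale is Gb Ab Bbb Cb Db Eb F.
Gb up to Db is a perfect fifth — 7 semitones.

7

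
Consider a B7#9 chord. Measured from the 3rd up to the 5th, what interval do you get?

m3

The chord tones of B7#9 (B dominant seventh sharp nine) are B D# F# A C##.
The 3rd is D# and the 5th is F#.
From D# to F#: 3 semitones over a third = minor.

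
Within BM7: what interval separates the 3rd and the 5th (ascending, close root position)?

The chord tones of B major seventh are B-D♯-F♯-A♯.
The 3rd is D♯ and the 5th is F♯.
D♯ up to F♯ is 3 semitones, a half step narrower than a major third, so the interval is minor.

minor third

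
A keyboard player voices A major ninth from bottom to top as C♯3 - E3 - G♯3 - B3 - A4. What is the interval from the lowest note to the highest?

minor thirteenth

The outer voices are C♯3 and A4.
From C♯ to A: 20 semitones over a thirteenth = minor.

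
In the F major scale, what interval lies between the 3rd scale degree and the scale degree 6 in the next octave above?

F major: F G A Bb C D E.
The 3rd scale degree is A and the degree 6 (up an octave) is D.
Counting 11 letters and 17 half steps from A gives a perfect eleventh.

perfect eleventh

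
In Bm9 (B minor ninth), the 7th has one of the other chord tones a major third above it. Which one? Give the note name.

C#

Bm9 (B minor ninth): B–D–F♯–A–C♯.
The 7th is A. A major third above A is C♯.
C♯ is the chord's 9th.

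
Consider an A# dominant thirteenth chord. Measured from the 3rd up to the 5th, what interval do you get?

A#13 is spelled A#–C##–E#–G#–B#–F##.
So we need the interval from C## up to E#.
C## up to E# is 3 semitones, a half step narrower than a major third, so the interval is minor.

minor third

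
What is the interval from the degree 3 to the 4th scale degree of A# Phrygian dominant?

The scale runs A# B C## D# E# F# G#.
Degree 3 = C##; 4th degree = D#.
2 letter names make it a second; at 1 semitone (a half step narrower than major) the quality is minor.

minor 2nd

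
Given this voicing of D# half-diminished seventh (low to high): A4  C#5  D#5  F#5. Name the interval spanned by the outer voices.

The outer voices are A4 and F#5.
Counting 6 letters and 9 half steps from A gives a major sixth.

M6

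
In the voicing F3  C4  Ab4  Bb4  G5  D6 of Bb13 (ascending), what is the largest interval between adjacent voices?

major 6th

Adjacent intervals: F3→C4 = perfect fifth; C4→Ab4 = minor sixth; Ab4→Bb4 = major second; Bb4→G5 = major sixth; G5→D6 = perfect fifth.
The largest is Bb4 to G5, a major sixth (9 semitones).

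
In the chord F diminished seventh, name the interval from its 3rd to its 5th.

The chord tones of F°7 (F diminished seventh) are F–Ab–Cb–Ebb.
3rd = Ab; 5th = Cb.
3 letter names make it a third; at 3 semitones (a half step narrower than major) the quality is minor.

minor 3rd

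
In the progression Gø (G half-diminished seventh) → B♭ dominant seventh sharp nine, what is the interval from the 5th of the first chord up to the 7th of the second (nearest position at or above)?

Gø (G half-diminished seventh) has D♭ as its 5th, and B♭ dominant seventh sharp nine has A♭ as its 7th.
From D♭ to A♭ is 7 semitones, exactly the perfect fifth.

perfect 5th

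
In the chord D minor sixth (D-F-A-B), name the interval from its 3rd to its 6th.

augmented fourth

So we need the interval from F up to B.
4 letter names make it a fourth; at 6 semitones (a half step wider than perfect) the quality is augmented.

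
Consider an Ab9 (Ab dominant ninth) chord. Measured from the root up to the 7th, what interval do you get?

Ab9: Ab C Eb Gb Bb.
Root = Ab; 7th = Gb.
Ab up to Gb is 10 semitones, a half step narrower than a major seventh, so the interval is minor.

minor 7th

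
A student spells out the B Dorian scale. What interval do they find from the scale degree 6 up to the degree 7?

Spelling the B Dorian scale: B C♯ D E F♯ G♯ A.
That puts G♯ below A.
G♯ up to A is 1 semitone, a half step narrower than a major second, so the interval is minor.

minor 2nd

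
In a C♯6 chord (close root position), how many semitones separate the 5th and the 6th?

2

The chord tones of C♯6 (C♯ major sixth) are C♯, E♯, G♯, A♯.
G♯ to A♯ is a major second: 2 semitones.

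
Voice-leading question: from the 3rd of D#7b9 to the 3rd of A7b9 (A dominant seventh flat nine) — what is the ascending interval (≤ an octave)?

diminished fifth

The 3rd of D#7b9 is F##; the 3rd of A7b9 (A dominant seventh flat nine) is C#.
F## up to C# is 6 semitones, a half step narrower than a perfect fifth, so the interval is diminished.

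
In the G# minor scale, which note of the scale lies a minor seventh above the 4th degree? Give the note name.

B

The scale is G# A# B C# D# E F#.
The 4th degree is C#; a minor seventh above that is B — scale degree 3.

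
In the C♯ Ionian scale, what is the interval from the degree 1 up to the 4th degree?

perfect fourth

C♯ major: C♯ D♯ E♯ F♯ G♯ A♯ B♯.
The degree 1 is C♯ and the scale degree 4 is F♯.
From C♯ to F♯ is 5 semitones, exactly the perfect fourth.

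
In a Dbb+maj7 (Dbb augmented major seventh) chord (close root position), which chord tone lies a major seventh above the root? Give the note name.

Cb

Spelling the chord: Dbb, Fb, Ab, Cb.
The root is Dbb. A major seventh above Dbb is Cb.
Cb is the chord's 7th.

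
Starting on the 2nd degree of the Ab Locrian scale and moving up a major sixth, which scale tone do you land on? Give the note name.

The scale is Ab Bbb Cb Db Ebb Fb Gb.
The 2nd degree is Bbb; a major sixth above that is Gb — scale degree 7.

Gb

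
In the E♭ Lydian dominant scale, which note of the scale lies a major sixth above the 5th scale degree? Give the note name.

The scale is E♭ F G A B♭ C D♭.
The 5th scale degree is B♭; a major sixth above that is G — scale degree 3.

G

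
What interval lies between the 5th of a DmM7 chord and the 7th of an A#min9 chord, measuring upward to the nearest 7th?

major seventh

DmM7 has A as its 5th, and A#min9 has G# as its 7th.
Counting 7 letters and 11 half steps from A gives a major seventh.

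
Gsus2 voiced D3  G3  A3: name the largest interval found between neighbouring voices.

perfect fourth

Adjacent intervals: D3→G3 = perfect fourth; G3→A3 = major second.
The largest is D3 to G3, a perfect fourth (5 semitones).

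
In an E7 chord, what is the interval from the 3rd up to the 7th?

diminished fifth

The chord tones of E7 are E–G#–B–D.
That puts G# below D.
From G# to D: 6 semitones over a fifth = diminished.
This 3–7 tritone is the characteristic tension at the heart of the dominant sound.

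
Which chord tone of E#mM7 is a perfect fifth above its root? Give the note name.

E#m(maj7) (E# minor-major seventh) is spelled E#-G#-B#-D##.
The root is E#. A perfect fifth above E# is B#.
B# is the chord's 5th.

B#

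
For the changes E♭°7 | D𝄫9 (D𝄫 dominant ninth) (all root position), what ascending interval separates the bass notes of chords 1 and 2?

diminished 7th

The roots are E♭ and D𝄫.
From E♭ to D𝄫: 9 semitones over a seventh = diminished.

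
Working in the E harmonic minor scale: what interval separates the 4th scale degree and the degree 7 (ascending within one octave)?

The scale runs E F# G A B C D#.
So we need the interval from A up to D#.
A up to D# is 6 semitones, a half step wider than a perfect fourth, so the interval is augmented.

augmented fourth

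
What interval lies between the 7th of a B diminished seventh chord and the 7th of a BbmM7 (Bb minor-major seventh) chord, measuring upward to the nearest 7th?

B diminished seventh has Ab as its 7th, and BbmM7 (Bb minor-major seventh) has A as its 7th.
From Ab to A: 1 semitone over a unison = augmented.

augmented unison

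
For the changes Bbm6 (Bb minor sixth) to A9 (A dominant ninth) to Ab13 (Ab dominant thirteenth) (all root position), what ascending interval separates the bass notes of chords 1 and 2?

M7

The roots are Bb and A.
Counting 7 letters and 11 half steps from Bb gives a major seventh.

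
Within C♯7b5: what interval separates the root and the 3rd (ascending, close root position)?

The chord tones of C♯7b5 are C♯ E♯ G B.
The root is C♯ and the 3rd is E♯.
Counting 3 letters and 4 half steps from C♯ gives a major third.

major 3rd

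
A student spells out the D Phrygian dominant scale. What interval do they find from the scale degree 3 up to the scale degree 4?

Spelling the D Phrygian dominant scale: D Eb F# G A Bb C.
So we need the interval from F# up to G.
2 letter names make it a second; at 1 semitone (a half step narrower than major) the quality is minor.

minor second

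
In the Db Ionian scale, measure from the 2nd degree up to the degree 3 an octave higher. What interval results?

major 9th

The scale runs Db Eb F Gb Ab Bb C.
So we need the interval from Eb up to F.
Eb up to F spans 9 letter names and 14 semitones — a major ninth.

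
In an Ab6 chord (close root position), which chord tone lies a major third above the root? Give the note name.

C

The chord tones of Ab6 (Ab major sixth) are Ab–C–Eb–F.
The root is Ab. A major third above Ab is C.
C is the chord's 3rd.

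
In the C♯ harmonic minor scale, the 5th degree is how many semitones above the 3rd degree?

4

The scale is C♯ D♯ E F♯ G♯ A B♯.
E up to G♯ is a major third — 4 semitones.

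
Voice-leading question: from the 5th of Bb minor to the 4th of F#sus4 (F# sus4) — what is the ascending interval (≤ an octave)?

Bb minor has F as its 5th, and F#sus4 (F# sus4) has B as its 4th.
F up to B is 6 semitones, a half step wider than a perfect fourth, so the interval is augmented.

augmented fourth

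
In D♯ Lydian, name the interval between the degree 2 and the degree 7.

major 6th

Spelling D♯ Lydian: D♯ E♯ F𝄪 G𝄪 A♯ B♯ C𝄪.
So we need the interval from E♯ up to C𝄪.
Counting 6 letters and 9 half steps from E♯ gives a major sixth.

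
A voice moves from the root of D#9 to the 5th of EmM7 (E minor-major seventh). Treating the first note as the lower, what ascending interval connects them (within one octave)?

minor sixth

The root of D#9 is D#; the 5th of EmM7 (E minor-major seventh) is B.
D# up to B is 8 semitones, a half step narrower than a major sixth, so the interval is minor.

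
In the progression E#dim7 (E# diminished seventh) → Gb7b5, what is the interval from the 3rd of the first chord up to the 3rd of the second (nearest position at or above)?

E#dim7 (E# diminished seventh) has G# as its 3rd, and Gb7b5 has Bb as its 3rd.
G# up to Bb is 2 semitones, a whole step narrower than a major third, so the interval is diminished.

diminished third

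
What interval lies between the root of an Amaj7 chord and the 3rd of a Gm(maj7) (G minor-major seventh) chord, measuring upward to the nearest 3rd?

minor second

The root of Amaj7 is A; the 3rd of Gm(maj7) (G minor-major seventh) is Bb.
2 letter names make it a second; at 1 semitone (a half step narrower than major) the quality is minor.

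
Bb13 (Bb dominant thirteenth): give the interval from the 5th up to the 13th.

major ninth

Bb13 is spelled Bb, D, F, Ab, C, G.
5th = F; 13th = G.
Counting 9 letters and 14 half steps from F gives a major ninth.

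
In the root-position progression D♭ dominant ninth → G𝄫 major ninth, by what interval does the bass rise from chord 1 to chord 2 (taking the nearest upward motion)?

The roots are D♭ and G𝄫.
4 letter names make it a fourth; at 4 semitones (a half step narrower than perfect) the quality is diminished.

diminished fourth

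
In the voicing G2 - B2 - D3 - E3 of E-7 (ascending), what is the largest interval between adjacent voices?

major third

Adjacent intervals: G2→B2 = major third; B2→D3 = minor third; D3→E3 = major second.
The largest is G2 to B2, a major third (4 semitones).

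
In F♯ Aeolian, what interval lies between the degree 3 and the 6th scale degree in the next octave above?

perfect 11th

The scale runs F♯ G♯ A B C♯ D E.
The degree 3 is A and the scale degree 6 (up an octave) is D.
Counting 11 letters and 17 half steps from A gives a perfect eleventh.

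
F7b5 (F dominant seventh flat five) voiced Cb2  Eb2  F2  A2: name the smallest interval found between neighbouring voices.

major second

Adjacent intervals: Cb2→Eb2 = major third; Eb2→F2 = major second; F2→A2 = major third.
The smallest is Eb2 to F2, a major second (2 semitones).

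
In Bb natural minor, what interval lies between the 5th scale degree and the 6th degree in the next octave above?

The scale runs Bb C Db Eb F Gb Ab.
That puts F below Gb.
From F to Gb: 13 semitones over a ninth = minor.

minor ninth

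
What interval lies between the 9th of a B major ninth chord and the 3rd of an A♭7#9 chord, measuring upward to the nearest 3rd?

The 9th of B major ninth is C♯; the 3rd of A♭7#9 is C.
8 letter names make it an octave; at 11 semitones (a half step narrower than perfect) the quality is diminished.

d8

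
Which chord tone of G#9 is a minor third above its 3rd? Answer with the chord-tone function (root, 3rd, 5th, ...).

G# dominant ninth is spelled G#–B#–D#–F#–A#.
The 3rd is B#. A minor third above B# is D#.
D# is the chord's 5th.

5th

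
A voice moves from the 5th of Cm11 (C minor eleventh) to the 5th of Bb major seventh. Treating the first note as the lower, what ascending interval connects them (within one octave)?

Cm11 (C minor eleventh) has G as its 5th, and Bb major seventh has F as its 5th.
G up to F is 10 semitones, a half step narrower than a major seventh, so the interval is minor.

minor seventh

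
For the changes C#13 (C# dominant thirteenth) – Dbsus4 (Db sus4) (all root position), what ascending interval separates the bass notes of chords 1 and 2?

diminished second

The roots are C# and Db.
From C# to Db: 0 semitones over a second = diminished.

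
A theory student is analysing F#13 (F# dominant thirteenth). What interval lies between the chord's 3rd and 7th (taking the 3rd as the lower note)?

F# dominant thirteenth is spelled F# A# C# E G# D#.
So we need the interval from A# up to E.
From A# to E: 6 semitones over a fifth = diminished.

d5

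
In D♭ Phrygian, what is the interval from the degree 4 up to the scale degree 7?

D♭ phrygian: D♭ E𝄫 F♭ G♭ A♭ B𝄫 C♭.
That puts G♭ below C♭.
G♭ up to C♭ spans 4 letter names and 5 semitones — a perfect fourth.

perfect fourth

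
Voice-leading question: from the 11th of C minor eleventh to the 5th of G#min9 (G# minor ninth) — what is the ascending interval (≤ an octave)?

The 11th of C minor eleventh is F; the 5th of G#min9 (G# minor ninth) is D#.
6 letter names make it a sixth; at 10 semitones (a half step wider than major) the quality is augmented.

augmented sixth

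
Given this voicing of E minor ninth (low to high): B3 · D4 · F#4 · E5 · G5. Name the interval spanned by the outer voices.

The outer voices are B3 and G5.
From B to G: 20 semitones over a thirteenth = minor.

minor thirteenth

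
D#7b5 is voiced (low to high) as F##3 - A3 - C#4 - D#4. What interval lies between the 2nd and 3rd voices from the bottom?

major third

Those voices are A3 and C#4.
From A to C# is 4 semitones, exactly the major third.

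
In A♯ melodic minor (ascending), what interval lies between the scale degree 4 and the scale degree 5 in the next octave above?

The scale runs A♯ B♯ C♯ D♯ E♯ F𝄪 G𝄪.
That puts D♯ below E♯.
Counting 9 letters and 14 half steps from D♯ gives a major ninth.

major 9th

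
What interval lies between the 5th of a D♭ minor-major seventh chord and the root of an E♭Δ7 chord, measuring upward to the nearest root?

perfect fifth

D♭ minor-major seventh has A♭ as its 5th, and E♭Δ7 has E♭ as its root.
From A♭ to E♭ is 7 semitones, exactly the perfect fifth.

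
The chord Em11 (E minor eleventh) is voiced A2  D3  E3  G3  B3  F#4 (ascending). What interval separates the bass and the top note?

The outer voices are A2 and F#4.
Counting 13 letters and 21 half steps from A gives a major thirteenth.

major 13th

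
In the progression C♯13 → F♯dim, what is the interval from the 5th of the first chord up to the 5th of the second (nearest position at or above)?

The 5th of C♯13 is G♯; the 5th of F♯dim is C.
From G♯ to C: 4 semitones over a fourth = diminished.

diminished 4th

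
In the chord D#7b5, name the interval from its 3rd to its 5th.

diminished third

D#7b5: D# F## A C#.
3rd = F##; 5th = A.
From F## to A: 2 semitones over a third = diminished.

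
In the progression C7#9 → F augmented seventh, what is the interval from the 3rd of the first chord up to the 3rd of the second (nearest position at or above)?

The 3rd of C7#9 is E; the 3rd of F augmented seventh is A.
E up to A spans 4 letter names and 5 semitones — a perfect fourth.

perfect 4th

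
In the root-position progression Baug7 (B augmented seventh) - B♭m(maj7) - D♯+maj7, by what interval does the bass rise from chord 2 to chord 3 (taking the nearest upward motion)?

augmented 3rd

The roots are B♭ and D♯.
From B♭ to D♯: 5 semitones over a third = augmented.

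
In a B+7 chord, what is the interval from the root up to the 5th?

A5

B augmented seventh: B–D♯–F𝄪–A.
That puts B below F𝄪.
5 letter names make it a fifth; at 8 semitones (a half step wider than perfect) the quality is augmented.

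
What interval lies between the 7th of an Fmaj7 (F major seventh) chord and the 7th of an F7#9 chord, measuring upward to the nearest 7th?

Fmaj7 (F major seventh) has E as its 7th, and F7#9 has E♭ as its 7th.
E up to E♭ is 11 semitones, a half step narrower than a perfect octave, so the interval is diminished.

diminished octave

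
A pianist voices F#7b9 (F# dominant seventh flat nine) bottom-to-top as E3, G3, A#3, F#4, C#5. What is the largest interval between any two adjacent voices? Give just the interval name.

Adjacent intervals: E3→G3 = minor third; G3→A#3 = augmented second; A#3→F#4 = minor sixth; F#4→C#5 = perfect fifth.
The largest is A#3 to F#4, a minor sixth (8 semitones).

minor sixth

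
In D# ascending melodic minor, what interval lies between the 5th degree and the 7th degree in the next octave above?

major tenth

Spelling D# ascending melodic minor: D# E# F# G# A# B# C##.
That puts A# below C##.
Counting 10 letters and 16 half steps from A# gives a major tenth.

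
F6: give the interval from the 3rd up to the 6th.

perfect fourth

F major sixth is spelled F–A–C–D.
That puts A below D.
A up to D spans 4 letter names and 5 semitones — a perfect fourth.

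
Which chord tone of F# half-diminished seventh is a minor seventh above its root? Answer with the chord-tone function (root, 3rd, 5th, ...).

7th

The chord tones of F#m7b5 are F#-A-C-E.
The root is F#. A minor seventh above F# is E.
E is the chord's 7th.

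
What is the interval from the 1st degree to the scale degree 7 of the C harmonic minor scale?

major seventh

Spelling the C harmonic minor scale: C D Eb F G Ab B.
That puts C below B.
Counting 7 letters and 11 half steps from C gives a major seventh.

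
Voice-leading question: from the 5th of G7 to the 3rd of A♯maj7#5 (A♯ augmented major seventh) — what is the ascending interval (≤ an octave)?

augmented 7th

The 5th of G7 is D; the 3rd of A♯maj7#5 (A♯ augmented major seventh) is C𝄪.
D up to C𝄪 is 12 semitones, a half step wider than a major seventh, so the interval is augmented.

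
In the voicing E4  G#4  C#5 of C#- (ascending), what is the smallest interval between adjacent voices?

major third

Adjacent intervals: E4→G#4 = major third; G#4→C#5 = perfect fourth.
The smallest is E4 to G#4, a major third (4 semitones).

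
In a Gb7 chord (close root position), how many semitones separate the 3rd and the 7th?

6

Gb7 (Gb dominant seventh): Gb, Bb, Db, Fb.
Bb to Fb is a diminished fifth: 6 semitones.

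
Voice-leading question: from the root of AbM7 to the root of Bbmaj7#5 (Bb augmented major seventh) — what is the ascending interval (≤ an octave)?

The root of AbM7 is Ab; the root of Bbmaj7#5 (Bb augmented major seventh) is Bb.
From Ab to Bb is 2 semitones, exactly the major second.

major 2nd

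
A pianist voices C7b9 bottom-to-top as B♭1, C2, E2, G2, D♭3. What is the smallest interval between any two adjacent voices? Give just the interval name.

Adjacent intervals: B♭1→C2 = major second; C2→E2 = major third; E2→G2 = minor third; G2→D♭3 = diminished fifth.
The smallest is B♭1 to C2, a major second (2 semitones).

major second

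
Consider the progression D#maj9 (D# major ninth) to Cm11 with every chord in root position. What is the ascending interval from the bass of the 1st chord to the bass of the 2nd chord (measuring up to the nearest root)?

The roots are D# and C.
From D# to C: 9 semitones over a seventh = diminished.

diminished seventh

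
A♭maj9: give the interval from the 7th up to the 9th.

minor third

A♭maj9 (A♭ major ninth): A♭–C–E♭–G–B♭.
The 7th is G and the 9th is B♭.
3 letter names make it a third; at 3 semitones (a half step narrower than major) the quality is minor.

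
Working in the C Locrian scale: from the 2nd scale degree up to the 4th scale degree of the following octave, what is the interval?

C locrian: C D♭ E♭ F G♭ A♭ B♭.
That puts D♭ below F.
D♭ up to F spans 10 letter names and 16 semitones — a major tenth.

major tenth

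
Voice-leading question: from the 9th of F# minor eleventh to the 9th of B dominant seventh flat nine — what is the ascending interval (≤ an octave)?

The 9th of F# minor eleventh is G#; the 9th of B dominant seventh flat nine is C.
G# up to C is 4 semitones, a half step narrower than a perfect fourth, so the interval is diminished.

diminished fourth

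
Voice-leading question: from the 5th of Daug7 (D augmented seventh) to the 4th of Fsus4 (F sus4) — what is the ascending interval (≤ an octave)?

Daug7 (D augmented seventh) has A# as its 5th, and Fsus4 (F sus4) has Bb as its 4th.
From A# to Bb: 0 semitones over a second = diminished.

d2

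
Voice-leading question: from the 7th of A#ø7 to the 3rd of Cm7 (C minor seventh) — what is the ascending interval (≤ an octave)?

The 7th of A#ø7 is G#; the 3rd of Cm7 (C minor seventh) is Eb.
6 letter names make it a sixth; at 7 semitones (a whole step narrower than major) the quality is diminished.

diminished sixth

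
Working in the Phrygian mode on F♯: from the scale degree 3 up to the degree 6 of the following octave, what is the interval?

The scale runs F♯ G A B C♯ D E.
That puts A below D.
From A to D is 17 semitones, exactly the perfect eleventh.

P11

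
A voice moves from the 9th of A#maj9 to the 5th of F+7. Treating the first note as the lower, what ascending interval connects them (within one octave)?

m2

The 9th of A#maj9 is B#; the 5th of F+7 is C#.
B# up to C# is 1 semitone, a half step narrower than a major second, so the interval is minor.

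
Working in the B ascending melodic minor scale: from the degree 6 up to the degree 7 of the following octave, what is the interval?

B melodic minor: B C# D E F# G# A#.
So we need the interval from G# up to A#.
Counting 9 letters and 14 half steps from G# gives a major ninth.

major 9th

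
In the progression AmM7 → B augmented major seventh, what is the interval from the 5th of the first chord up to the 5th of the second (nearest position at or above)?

AmM7 has E as its 5th, and B augmented major seventh has F## as its 5th.
E up to F## is 3 semitones, a half step wider than a major second, so the interval is augmented.

A2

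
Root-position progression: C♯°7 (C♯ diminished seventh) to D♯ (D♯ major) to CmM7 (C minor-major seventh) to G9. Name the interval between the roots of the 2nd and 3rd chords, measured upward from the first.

diminished 7th

The roots are D♯ and C.
7 letter names make it a seventh; at 9 semitones (a whole step narrower than major) the quality is diminished.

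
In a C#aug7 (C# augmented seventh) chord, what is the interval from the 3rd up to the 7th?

d5

The chord tones of C# augmented seventh are C# E# G## B.
So we need the interval from E# up to B.
E# up to B is 6 semitones, a half step narrower than a perfect fifth, so the interval is diminished.
This 3–7 tritone is the characteristic tension at the heart of the dominant sound.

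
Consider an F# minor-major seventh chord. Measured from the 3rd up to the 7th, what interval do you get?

The chord tones of F#m(maj7) are F#, A, C#, E#.
That puts A below E#.
5 letter names make it a fifth; at 8 semitones (a half step wider than perfect) the quality is augmented.

augmented fifth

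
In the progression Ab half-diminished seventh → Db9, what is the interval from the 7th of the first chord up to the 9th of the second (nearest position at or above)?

major sixth

Ab half-diminished seventh has Gb as its 7th, and Db9 has Eb as its 9th.
From Gb to Eb is 9 semitones, exactly the major sixth.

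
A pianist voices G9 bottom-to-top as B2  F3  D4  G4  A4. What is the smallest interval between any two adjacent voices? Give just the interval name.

major second

Adjacent intervals: B2→F3 = diminished fifth; F3→D4 = major sixth; D4→G4 = perfect fourth; G4→A4 = major second.
The smallest is G4 to A4, a major second (2 semitones).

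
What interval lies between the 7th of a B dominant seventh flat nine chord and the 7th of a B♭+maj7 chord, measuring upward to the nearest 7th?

B dominant seventh flat nine has A as its 7th, and B♭+maj7 has A as its 7th.
From A to A is 0 semitones, exactly the perfect unison.

perfect unison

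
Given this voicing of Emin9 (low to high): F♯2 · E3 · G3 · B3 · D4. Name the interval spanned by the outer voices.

The outer voices are F♯2 and D4.
F♯ up to D is 20 semitones, a half step narrower than a major thirteenth, so the interval is minor.

m13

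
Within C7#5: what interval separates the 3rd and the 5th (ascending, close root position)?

major third

Spelling the chord: C, E, G#, Bb.
So we need the interval from E up to G#.
E up to G# spans 3 letter names and 4 semitones — a major third.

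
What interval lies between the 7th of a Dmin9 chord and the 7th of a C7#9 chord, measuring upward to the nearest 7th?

minor 7th

Dmin9 has C as its 7th, and C7#9 has Bb as its 7th.
7 letter names make it a seventh; at 10 semitones (a half step narrower than major) the quality is minor.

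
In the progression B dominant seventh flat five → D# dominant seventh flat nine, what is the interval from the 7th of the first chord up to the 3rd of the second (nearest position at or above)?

B dominant seventh flat five has A as its 7th, and D# dominant seventh flat nine has F## as its 3rd.
From A to F##: 10 semitones over a sixth = augmented.

augmented sixth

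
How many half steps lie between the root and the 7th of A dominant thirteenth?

Spelling the chord: A, C#, E, G, B, F#.
A to G is a minor seventh: 10 semitones.

10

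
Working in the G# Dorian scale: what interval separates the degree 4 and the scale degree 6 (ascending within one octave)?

G# dorian: G# A# B C# D# E# F#.
Degree 4 = C#; 6th scale degree = E#.
From C# to E# is 4 semitones, exactly the major third.

M3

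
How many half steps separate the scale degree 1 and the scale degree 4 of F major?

5

The scale is F G A Bb C D E.
F up to Bb is a perfect fourth — 5 semitones.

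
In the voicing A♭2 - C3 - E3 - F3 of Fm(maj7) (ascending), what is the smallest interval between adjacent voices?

minor 2nd

Adjacent intervals: A♭2→C3 = major third; C3→E3 = major third; E3→F3 = minor second.
The smallest is E3 to F3, a minor second (1 semitone).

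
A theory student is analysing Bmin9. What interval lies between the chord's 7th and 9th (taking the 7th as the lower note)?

Spelling the chord: B–D–F#–A–C#.
That puts A below C#.
Counting 3 letters and 4 half steps from A gives a major third.

major third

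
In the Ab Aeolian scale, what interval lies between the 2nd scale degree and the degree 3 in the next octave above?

The scale runs Ab Bb Cb Db Eb Fb Gb.
2nd scale degree = Bb; scale degree 3 (up an octave) = Cb.
9 letter names make it a ninth; at 13 semitones (a half step narrower than major) the quality is minor.

minor ninth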